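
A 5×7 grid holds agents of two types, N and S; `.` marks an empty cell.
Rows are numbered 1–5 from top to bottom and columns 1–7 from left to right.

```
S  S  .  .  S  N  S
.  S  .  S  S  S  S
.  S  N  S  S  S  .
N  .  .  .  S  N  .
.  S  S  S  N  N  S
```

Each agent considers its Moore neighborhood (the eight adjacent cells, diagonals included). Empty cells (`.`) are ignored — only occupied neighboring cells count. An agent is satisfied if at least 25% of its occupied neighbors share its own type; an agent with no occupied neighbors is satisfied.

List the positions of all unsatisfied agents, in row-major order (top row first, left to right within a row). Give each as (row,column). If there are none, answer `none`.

Row 1: (1,1)S 2/2 ✓ · (1,2)S 2/2 ✓ · (1,5)S 3/4 ✓ · (1,6)N 0/5 ✗ · (1,7)S 2/3 ✓
Row 2: (2,2)S 3/4 ✓ · (2,4)S 4/5 ✓ · (2,5)S 6/7 ✓ · (2,6)S 6/7 ✓ · (2,7)S 3/4 ✓
Row 3: (3,2)S 1/3 ✓ · (3,3)N 0/4 ✗ · (3,4)S 4/5 ✓ · (3,5)S 6/7 ✓ · (3,6)S 5/6 ✓
Row 4: (4,1)N 0/2 ✗ · (4,5)S 4/7 ✓ · (4,6)N 2/6 ✓
Row 5: (5,2)S 1/2 ✓ · (5,3)S 2/2 ✓ · (5,4)S 2/3 ✓ · (5,5)N 2/4 ✓ · (5,6)N 2/4 ✓ · (5,7)S 0/2 ✗

(1,6), (3,3), (4,1), (5,7)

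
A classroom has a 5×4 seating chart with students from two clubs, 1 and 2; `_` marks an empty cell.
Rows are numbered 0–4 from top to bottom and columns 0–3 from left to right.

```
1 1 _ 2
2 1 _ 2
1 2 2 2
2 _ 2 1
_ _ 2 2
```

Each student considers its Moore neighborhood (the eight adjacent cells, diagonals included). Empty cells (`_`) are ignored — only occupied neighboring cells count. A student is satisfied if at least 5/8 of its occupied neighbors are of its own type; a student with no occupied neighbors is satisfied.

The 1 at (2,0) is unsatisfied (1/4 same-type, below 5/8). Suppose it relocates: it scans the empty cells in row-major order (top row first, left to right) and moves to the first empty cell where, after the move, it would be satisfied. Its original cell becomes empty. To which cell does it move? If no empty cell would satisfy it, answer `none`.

none

Vacating (2,0). Empty cells in order:
  (0,2): 2/4 same-type → still unsatisfied.
  (1,2): 2/7 same-type → still unsatisfied.
  (3,1): 0/5 same-type → still unsatisfied.
  (4,0): 0/1 same-type → still unsatisfied.
  (4,1): 0/3 same-type → still unsatisfied.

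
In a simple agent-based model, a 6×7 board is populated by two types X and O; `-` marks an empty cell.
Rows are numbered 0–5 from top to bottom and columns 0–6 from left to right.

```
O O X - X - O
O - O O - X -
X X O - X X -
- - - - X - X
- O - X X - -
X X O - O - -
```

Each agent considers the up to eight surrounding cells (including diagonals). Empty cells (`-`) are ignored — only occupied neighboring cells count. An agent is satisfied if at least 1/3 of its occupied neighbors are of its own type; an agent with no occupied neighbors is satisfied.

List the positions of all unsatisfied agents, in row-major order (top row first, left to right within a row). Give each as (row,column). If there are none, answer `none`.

(0,2), (0,6), (2,1), (5,4)

(0,0)O 2/2 ✓
(0,1)O 3/4 ✓
(0,2)X 0/3 ✗
(0,4)X 1/2 ✓
(0,6)O 0/1 ✗
(1,0)O 2/4 ✓
(1,2)O 3/5 ✓
(1,3)O 2/5 ✓
(1,5)X 3/4 ✓
(2,0)X 1/2 ✓
(2,1)X 1/4 ✗
(2,2)O 2/3 ✓
(2,4)X 3/4 ✓
(2,5)X 4/4 ✓
(3,4)X 4/4 ✓
(3,6)X 1/1 ✓
(4,1)O 1/3 ✓
(4,3)X 2/4 ✓
(4,4)X 2/3 ✓
(5,0)X 1/2 ✓
(5,1)X 1/3 ✓
(5,2)O 1/3 ✓
(5,4)O 0/2 ✗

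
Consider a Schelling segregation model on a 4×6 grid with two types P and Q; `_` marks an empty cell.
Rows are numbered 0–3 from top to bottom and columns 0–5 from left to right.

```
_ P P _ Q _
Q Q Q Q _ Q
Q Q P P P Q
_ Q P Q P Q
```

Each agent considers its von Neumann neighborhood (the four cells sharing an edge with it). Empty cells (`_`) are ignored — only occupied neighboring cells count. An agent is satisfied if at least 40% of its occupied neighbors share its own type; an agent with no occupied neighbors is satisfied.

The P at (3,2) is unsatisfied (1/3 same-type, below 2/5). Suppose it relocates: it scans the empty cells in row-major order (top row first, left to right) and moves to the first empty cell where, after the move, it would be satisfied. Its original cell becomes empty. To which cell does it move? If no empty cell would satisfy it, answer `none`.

(0,0)

Vacating (3,2). Empty cells in order:
  (0,0): 1/2 same-type → satisfied — stop here.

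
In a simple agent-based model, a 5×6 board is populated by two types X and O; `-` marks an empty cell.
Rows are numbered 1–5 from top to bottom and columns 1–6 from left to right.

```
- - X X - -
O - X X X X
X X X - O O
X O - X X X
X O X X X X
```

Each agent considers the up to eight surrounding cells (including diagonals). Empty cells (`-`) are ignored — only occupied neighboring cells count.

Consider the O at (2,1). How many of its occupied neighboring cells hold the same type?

Occupied neighbors of (2,1): (3,1)=X, (3,2)=X.
Same type (O): 0 of 2.

0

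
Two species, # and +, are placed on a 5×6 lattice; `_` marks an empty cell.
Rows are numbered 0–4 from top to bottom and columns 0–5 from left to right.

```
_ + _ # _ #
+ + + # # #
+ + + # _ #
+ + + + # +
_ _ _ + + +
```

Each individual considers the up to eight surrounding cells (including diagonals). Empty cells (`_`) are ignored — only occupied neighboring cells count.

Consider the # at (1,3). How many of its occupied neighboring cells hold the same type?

3

Occupied neighbors of (1,3): (0,3)=#, (1,2)=+, (1,4)=#, (2,2)=+, (2,3)=#.
Same type (#): 3 of 5.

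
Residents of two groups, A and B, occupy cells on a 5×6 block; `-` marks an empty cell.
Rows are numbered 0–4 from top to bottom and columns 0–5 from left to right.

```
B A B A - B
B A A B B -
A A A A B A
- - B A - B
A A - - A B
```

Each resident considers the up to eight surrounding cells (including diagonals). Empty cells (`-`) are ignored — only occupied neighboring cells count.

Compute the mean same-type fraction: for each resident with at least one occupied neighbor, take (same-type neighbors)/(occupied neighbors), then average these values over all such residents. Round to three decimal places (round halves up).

0.482

Row 0: (0,0)B 1/3 · (0,1)A 2/5 · (0,2)B 1/5 · (0,3)A 1/4 · (0,5)B 1/1
Row 1: (1,0)B 1/5 · (1,1)A 5/8 · (1,2)A 6/8 · (1,3)B 3/7 · (1,4)B 3/6
Row 2: (2,0)A 2/3 · (2,1)A 4/6 · (2,2)A 5/7 · (2,3)A 3/7 · (2,4)B 3/6 · (2,5)A 0/3
Row 3: (3,2)B 0/5 · (3,3)A 3/5 · (3,5)B 2/4
Row 4: (4,0)A 1/1 · (4,1)A 1/2 · (4,4)A 1/3 · (4,5)B 1/2
Sum over 23 residents: 1/3 + 2/5 + 1/5 + 1/4 + 1/1 + 1/5 + 5/8 + 6/8 + 3/7 + 3/6 + 2/3 + 4/6 + 5/7 + 3/7 + 3/6 + 0/3 + 0/5 + 3/5 + 2/4 + 1/1 + 1/2 + 1/3 + 1/2 = 3107/280; mean = 3107/280 ÷ 23 = 3107/6440 = 0.482453… → 0.482.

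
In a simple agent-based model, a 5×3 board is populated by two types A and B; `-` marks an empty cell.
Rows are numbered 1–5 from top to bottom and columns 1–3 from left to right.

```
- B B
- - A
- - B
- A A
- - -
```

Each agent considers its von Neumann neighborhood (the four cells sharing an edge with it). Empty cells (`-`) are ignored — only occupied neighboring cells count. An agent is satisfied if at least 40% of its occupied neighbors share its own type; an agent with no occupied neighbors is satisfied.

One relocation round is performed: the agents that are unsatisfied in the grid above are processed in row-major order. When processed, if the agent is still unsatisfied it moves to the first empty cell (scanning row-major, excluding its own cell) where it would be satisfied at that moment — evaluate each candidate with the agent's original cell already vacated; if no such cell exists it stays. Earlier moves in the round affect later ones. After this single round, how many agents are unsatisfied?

1

Initially unsatisfied (in order): (2,3), (3,3).
  (2,3) → (2,1).
  (3,3) → (1,1).
Resulting grid:
B B B
A - -
- - -
- A A
- - -
Unsatisfied now: (2,1).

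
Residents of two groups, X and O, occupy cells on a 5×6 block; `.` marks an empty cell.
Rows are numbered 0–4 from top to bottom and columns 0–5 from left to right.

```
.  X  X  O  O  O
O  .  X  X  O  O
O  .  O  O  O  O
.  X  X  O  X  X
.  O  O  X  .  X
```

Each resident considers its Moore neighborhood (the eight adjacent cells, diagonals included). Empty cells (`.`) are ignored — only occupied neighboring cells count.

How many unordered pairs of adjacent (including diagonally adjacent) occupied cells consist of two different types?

Scan each occupied cell's neighbors to the right and below (and the two forward diagonals) so each pair is counted once.
Row 0: X(0,1)–X(0,2)= X(0,1)–X(1,2)= X(0,1)–O(1,0)≠ X(0,2)–O(0,3)≠ X(0,2)–X(1,2)= X(0,2)–X(1,3)= O(0,3)–O(0,4)= O(0,3)–X(1,3)≠ O(0,3)–O(1,4)= O(0,3)–X(1,2)≠ O(0,4)–O(0,5)= O(0,4)–O(1,4)= O(0,4)–O(1,5)= O(0,4)–X(1,3)≠ O(0,5)–O(1,5)= O(0,5)–O(1,4)=  → 5/16 unlike.
Row 1: O(1,0)–O(2,0)= X(1,2)–X(1,3)= X(1,2)–O(2,2)≠ X(1,2)–O(2,3)≠ X(1,3)–O(1,4)≠ X(1,3)–O(2,3)≠ X(1,3)–O(2,4)≠ X(1,3)–O(2,2)≠ O(1,4)–O(1,5)= O(1,4)–O(2,4)= O(1,4)–O(2,5)= O(1,4)–O(2,3)= O(1,5)–O(2,5)= O(1,5)–O(2,4)=  → 6/14 unlike.
Row 2: O(2,0)–X(3,1)≠ O(2,2)–O(2,3)= O(2,2)–X(3,2)≠ O(2,2)–O(3,3)= O(2,2)–X(3,1)≠ O(2,3)–O(2,4)= O(2,3)–O(3,3)= O(2,3)–X(3,4)≠ O(2,3)–X(3,2)≠ O(2,4)–O(2,5)= O(2,4)–X(3,4)≠ O(2,4)–X(3,5)≠ O(2,4)–O(3,3)= O(2,5)–X(3,5)≠ O(2,5)–X(3,4)≠  → 9/15 unlike.
Row 3: X(3,1)–X(3,2)= X(3,1)–O(4,1)≠ X(3,1)–O(4,2)≠ X(3,2)–O(3,3)≠ X(3,2)–O(4,2)≠ X(3,2)–X(4,3)= X(3,2)–O(4,1)≠ O(3,3)–X(3,4)≠ O(3,3)–X(4,3)≠ O(3,3)–O(4,2)= X(3,4)–X(3,5)= X(3,4)–X(4,5)= X(3,4)–X(4,3)= X(3,5)–X(4,5)=  → 7/14 unlike.
Row 4: O(4,1)–O(4,2)= O(4,2)–X(4,3)≠  → 1/2 unlike.
Total adjacent occupied pairs: 61; unlike-type pairs: 28.

28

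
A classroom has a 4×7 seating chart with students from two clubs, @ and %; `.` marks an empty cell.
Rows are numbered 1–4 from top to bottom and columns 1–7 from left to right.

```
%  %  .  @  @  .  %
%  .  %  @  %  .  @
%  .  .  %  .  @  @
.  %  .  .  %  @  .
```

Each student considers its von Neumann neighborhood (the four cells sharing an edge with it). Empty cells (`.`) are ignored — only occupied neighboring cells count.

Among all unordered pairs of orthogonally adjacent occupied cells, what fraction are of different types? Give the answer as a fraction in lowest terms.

3/7

Scan each occupied cell's neighbors to the right and below so each pair is counted once.
Row 1: %(1,1)–%(1,2)= %(1,1)–%(2,1)= @(1,4)–@(1,5)= @(1,4)–@(2,4)= @(1,5)–%(2,5)≠ %(1,7)–@(2,7)≠  → 2/6 unlike.
Row 2: %(2,1)–%(3,1)= %(2,3)–@(2,4)≠ @(2,4)–%(2,5)≠ @(2,4)–%(3,4)≠ @(2,7)–@(3,7)=  → 3/5 unlike.
Row 3: @(3,6)–@(3,7)= @(3,6)–@(4,6)=  → 0/2 unlike.
Row 4: %(4,5)–@(4,6)≠  → 1/1 unlike.
Total adjacent occupied pairs: 14; unlike-type pairs: 6.
6/14 reduces to 3/7.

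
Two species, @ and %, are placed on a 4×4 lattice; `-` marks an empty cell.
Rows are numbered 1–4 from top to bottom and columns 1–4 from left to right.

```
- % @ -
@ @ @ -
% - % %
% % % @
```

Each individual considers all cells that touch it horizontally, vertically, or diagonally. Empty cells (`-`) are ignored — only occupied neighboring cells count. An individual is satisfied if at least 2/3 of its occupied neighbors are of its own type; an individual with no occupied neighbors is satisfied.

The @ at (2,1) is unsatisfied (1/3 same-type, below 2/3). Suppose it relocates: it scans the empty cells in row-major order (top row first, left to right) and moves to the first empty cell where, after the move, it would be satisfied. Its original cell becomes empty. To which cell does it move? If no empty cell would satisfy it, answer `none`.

(1,4)

Vacating (2,1). Empty cells in order:
  (1,1): 1/2 same-type → still unsatisfied.
  (1,4): 2/2 same-type → satisfied — stop here.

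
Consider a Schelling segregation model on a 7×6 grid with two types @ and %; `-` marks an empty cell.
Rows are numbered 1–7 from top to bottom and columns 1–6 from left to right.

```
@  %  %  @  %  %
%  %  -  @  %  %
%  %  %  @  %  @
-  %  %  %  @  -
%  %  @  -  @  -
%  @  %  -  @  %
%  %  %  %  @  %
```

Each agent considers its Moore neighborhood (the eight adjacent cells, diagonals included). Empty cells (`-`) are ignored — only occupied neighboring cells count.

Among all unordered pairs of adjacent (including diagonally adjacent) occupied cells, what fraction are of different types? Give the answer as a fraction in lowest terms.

41/94

Scan each occupied cell's neighbors to the right and below (and the two forward diagonals) so each pair is counted once.
From row 1: 8 unlike of 18 pairs (running 8/18).
From row 2: 6 unlike of 16 pairs (running 14/34).
From row 3: 6 unlike of 17 pairs (running 20/51).
From row 4: 5 unlike of 11 pairs (running 25/62).
From row 5: 5 unlike of 11 pairs (running 30/73).
From row 6: 9 unlike of 16 pairs (running 39/89).
From row 7: 2 unlike of 5 pairs (running 41/94).
Total adjacent occupied pairs: 94; unlike-type pairs: 41.
41/94 is already in lowest terms.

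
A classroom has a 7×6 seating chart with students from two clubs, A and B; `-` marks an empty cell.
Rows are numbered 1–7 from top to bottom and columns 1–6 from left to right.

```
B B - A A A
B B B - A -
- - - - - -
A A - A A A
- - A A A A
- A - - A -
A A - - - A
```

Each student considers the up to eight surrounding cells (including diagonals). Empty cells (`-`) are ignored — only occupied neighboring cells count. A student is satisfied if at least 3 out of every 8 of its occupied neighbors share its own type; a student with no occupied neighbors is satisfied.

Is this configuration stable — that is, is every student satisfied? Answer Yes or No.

Yes

(1,1)B 3/3 ✓
(1,2)B 4/4 ✓
(1,4)A 2/3 ✓
(1,5)A 3/3 ✓
(1,6)A 2/2 ✓
(2,1)B 3/3 ✓
(2,2)B 4/4 ✓
(2,3)B 2/3 ✓
(2,5)A 3/3 ✓
(4,1)A 1/1 ✓
(4,2)A 2/2 ✓
(4,4)A 4/4 ✓
(4,5)A 5/5 ✓
(4,6)A 3/3 ✓
(5,3)A 4/4 ✓
(5,4)A 5/5 ✓
(5,5)A 6/6 ✓
(5,6)A 4/4 ✓
(6,2)A 3/3 ✓
(6,5)A 4/4 ✓
(7,1)A 2/2 ✓
(7,2)A 2/2 ✓
(7,6)A 1/1 ✓
All meet the threshold, so the configuration is stable.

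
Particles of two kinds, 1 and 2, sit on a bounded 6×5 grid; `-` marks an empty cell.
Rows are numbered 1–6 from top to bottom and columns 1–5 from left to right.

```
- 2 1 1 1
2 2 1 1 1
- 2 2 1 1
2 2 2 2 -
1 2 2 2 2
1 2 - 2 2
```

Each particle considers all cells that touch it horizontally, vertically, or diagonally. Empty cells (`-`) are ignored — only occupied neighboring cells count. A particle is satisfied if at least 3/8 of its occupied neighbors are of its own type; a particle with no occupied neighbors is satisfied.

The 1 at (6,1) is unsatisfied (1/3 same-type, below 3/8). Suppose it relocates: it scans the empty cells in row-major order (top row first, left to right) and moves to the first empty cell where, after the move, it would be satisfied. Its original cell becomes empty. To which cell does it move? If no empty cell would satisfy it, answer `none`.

Vacating (6,1). Empty cells in order:
  (1,1): 0/3 same-type → still unsatisfied.
  (3,1): 0/5 same-type → still unsatisfied.
  (4,5): 2/5 same-type → satisfied — stop here.

(4,5)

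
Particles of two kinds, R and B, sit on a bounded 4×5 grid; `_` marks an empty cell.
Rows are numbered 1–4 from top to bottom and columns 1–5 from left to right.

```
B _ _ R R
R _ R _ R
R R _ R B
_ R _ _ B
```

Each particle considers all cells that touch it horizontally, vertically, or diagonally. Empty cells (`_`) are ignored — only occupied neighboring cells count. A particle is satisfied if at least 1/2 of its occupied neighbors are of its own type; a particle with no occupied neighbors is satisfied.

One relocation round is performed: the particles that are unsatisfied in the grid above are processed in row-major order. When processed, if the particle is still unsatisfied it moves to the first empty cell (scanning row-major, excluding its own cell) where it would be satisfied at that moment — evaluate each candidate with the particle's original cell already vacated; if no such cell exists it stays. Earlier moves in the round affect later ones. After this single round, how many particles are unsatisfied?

Initially unsatisfied (in order): (1,1), (3,5).
  (1,1) → (4,4).
  (3,5): now satisfied by earlier moves; stays.
Resulting grid:
_ _ _ R R
R _ R _ R
R R _ R B
_ R _ B B
Unsatisfied now: (3,4).

1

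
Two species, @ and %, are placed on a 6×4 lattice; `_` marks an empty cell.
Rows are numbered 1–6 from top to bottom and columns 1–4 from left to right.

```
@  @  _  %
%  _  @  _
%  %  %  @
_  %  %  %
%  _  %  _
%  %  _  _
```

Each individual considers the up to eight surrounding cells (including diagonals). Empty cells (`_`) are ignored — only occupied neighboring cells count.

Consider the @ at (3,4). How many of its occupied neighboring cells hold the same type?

Occupied neighbors of (3,4): (2,3)=@, (3,3)=%, (4,3)=%, (4,4)=%.
Same type (@): 1 of 4.

1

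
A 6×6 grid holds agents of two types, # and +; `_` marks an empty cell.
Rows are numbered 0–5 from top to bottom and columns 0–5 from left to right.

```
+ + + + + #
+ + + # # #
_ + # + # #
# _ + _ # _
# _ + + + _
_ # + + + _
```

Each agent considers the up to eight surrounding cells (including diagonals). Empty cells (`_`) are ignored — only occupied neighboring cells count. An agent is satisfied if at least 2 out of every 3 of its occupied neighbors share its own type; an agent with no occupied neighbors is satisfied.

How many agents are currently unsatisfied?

9

Row 0: (0,0)+ 3/3 ✓ · (0,1)+ 5/5 ✓ · (0,2)+ 4/5 ✓ · (0,3)+ 3/5 ✗ · (0,4)+ 1/5 ✗ · (0,5)# 2/3 ✓
Row 1: (1,0)+ 4/4 ✓ · (1,1)+ 6/7 ✓ · (1,2)+ 6/8 ✓ · (1,3)# 3/8 ✗ · (1,4)# 5/8 ✗ · (1,5)# 4/5 ✓
Row 2: (2,1)+ 4/6 ✓ · (2,2)# 1/6 ✗ · (2,3)+ 2/7 ✗ · (2,4)# 5/6 ✓ · (2,5)# 4/4 ✓
Row 3: (3,0)# 1/2 ✗ · (3,2)+ 4/5 ✓ · (3,4)# 2/5 ✗
Row 4: (4,0)# 2/2 ✓ · (4,2)+ 4/5 ✓ · (4,3)+ 6/7 ✓ · (4,4)+ 3/4 ✓
Row 5: (5,1)# 1/3 ✗ · (5,2)+ 3/4 ✓ · (5,3)+ 5/5 ✓ · (5,4)+ 3/3 ✓
Unsatisfied: (0,3), (0,4), (1,3), (1,4), (2,2), (2,3), (3,0), (3,4), (5,1) — 9 in total.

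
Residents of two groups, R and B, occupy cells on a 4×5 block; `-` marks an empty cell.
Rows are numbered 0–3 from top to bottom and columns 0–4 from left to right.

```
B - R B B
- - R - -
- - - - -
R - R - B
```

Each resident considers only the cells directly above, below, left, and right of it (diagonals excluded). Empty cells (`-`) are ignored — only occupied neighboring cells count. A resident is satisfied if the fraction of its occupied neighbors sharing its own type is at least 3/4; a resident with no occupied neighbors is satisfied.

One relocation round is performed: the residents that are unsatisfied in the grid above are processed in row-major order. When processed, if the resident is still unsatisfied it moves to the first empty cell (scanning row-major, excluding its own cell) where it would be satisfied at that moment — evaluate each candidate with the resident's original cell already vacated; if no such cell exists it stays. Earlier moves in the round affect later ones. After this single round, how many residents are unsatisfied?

Initially unsatisfied (in order): (0,2), (0,3).
  (0,2) → (1,1).
  (0,3): now satisfied by earlier moves; stays.
Resulting grid:
B - - B B
- R R - -
- - - - -
R - R - B
All satisfied now.

0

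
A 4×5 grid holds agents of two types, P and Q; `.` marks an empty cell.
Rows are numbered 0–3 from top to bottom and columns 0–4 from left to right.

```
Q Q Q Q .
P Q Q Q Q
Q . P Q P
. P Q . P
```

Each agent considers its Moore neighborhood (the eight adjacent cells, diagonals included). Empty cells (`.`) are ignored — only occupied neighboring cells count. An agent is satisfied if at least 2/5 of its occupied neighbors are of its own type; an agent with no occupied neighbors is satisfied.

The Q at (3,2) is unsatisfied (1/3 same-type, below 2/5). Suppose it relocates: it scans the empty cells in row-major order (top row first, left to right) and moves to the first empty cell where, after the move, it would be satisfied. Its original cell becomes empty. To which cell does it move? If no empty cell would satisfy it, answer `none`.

Vacating (3,2). Empty cells in order:
  (0,4): 3/3 same-type → satisfied — stop here.

(0,4)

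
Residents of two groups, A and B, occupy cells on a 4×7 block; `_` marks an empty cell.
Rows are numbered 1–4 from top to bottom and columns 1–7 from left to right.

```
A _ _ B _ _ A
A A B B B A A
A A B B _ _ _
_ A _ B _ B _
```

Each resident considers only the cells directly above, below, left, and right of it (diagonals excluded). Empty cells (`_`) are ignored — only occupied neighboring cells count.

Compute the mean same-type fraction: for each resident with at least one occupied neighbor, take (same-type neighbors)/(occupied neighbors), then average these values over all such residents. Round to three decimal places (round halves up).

(1,1)A 1/1
(1,4)B 1/1
(1,7)A 1/1
(2,1)A 3/3
(2,2)A 2/3
(2,3)B 2/3
(2,4)B 4/4
(2,5)B 1/2
(2,6)A 1/2
(2,7)A 2/2
(3,1)A 2/2
(3,2)A 3/4
(3,3)B 2/3
(3,4)B 3/3
(4,2)A 1/1
(4,4)B 1/1
(4,6)B — no occupied neighbors
Sum over 16 residents: 1/1 + 1/1 + 1/1 + 3/3 + 2/3 + 2/3 + 4/4 + 1/2 + 1/2 + 2/2 + 2/2 + 3/4 + 2/3 + 3/3 + 1/1 + 1/1 = 55/4; mean = 55/4 ÷ 16 = 55/64 = 0.859375 → 0.859.

0.859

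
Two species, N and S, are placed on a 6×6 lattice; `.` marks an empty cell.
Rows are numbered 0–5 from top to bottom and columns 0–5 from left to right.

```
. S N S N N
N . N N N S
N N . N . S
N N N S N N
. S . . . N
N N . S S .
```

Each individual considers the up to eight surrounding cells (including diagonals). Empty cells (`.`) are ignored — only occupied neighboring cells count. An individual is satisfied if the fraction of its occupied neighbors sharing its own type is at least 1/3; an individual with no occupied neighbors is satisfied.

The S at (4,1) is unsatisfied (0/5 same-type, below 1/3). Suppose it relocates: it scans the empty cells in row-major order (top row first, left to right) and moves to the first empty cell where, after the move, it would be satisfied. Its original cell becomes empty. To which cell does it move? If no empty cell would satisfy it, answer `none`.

Vacating (4,1). Empty cells in order:
  (0,0): 1/2 same-type → satisfied — stop here.

(0,0)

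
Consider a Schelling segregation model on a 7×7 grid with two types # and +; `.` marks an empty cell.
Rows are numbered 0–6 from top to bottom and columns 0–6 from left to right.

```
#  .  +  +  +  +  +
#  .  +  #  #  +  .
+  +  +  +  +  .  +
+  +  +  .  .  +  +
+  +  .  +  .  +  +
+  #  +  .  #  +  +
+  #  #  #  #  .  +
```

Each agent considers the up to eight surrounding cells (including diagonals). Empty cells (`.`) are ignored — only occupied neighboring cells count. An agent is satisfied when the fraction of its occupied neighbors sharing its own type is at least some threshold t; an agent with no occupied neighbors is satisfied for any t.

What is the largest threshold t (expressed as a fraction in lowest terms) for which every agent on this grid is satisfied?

(0,0)# 1/1
(0,2)+ 2/3
(0,3)+ 3/5
(0,4)+ 3/5
(0,5)+ 3/4
(0,6)+ 2/2
(1,0)# 1/3
(1,2)+ 5/6
(1,3)# 1/8
(1,4)# 1/7
(1,5)+ 5/6
(2,0)+ 3/4
(2,1)+ 6/7
(2,2)+ 5/6
(2,3)+ 4/6
(2,4)+ 3/5
(2,6)+ 3/3
(3,0)+ 5/5
(3,1)+ 7/7
(3,2)+ 6/6
(3,5)+ 5/5
(3,6)+ 4/4
(4,0)+ 4/5
(4,1)+ 6/7
(4,3)+ 2/3
(4,5)+ 5/6
(4,6)+ 5/5
(5,0)+ 3/5
(5,1)# 2/7
(5,2)+ 2/6
(5,4)# 2/5
(5,5)+ 4/6
(5,6)+ 4/4
(6,0)+ 1/3
(6,1)# 2/5
(6,2)# 3/4
(6,3)# 3/4
(6,4)# 2/3
(6,6)+ 2/2
The smallest same-type fraction is 1/8 at (1,3), which reduces to 1/8. Any threshold above that leaves this agent unsatisfied.

1/8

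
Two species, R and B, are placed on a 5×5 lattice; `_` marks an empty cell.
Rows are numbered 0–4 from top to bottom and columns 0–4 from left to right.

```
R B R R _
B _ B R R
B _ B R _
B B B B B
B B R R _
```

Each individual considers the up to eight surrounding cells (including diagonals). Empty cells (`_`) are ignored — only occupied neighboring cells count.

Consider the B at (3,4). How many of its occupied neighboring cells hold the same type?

Occupied neighbors of (3,4): (2,3)=R, (3,3)=B, (4,3)=R.
Same type (B): 1 of 3.

1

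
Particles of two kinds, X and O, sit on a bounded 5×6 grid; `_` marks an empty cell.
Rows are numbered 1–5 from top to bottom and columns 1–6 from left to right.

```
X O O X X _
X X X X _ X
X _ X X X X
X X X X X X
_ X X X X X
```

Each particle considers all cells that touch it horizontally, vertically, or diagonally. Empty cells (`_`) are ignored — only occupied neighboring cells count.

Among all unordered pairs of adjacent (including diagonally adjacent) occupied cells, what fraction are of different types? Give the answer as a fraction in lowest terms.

2/17

Scan each occupied cell's neighbors to the right and below (and the two forward diagonals) so each pair is counted once.
Row 1: X(1,1)–O(1,2)≠ X(1,1)–X(2,1)= X(1,1)–X(2,2)= O(1,2)–O(1,3)= O(1,2)–X(2,2)≠ O(1,2)–X(2,3)≠ O(1,2)–X(2,1)≠ O(1,3)–X(1,4)≠ O(1,3)–X(2,3)≠ O(1,3)–X(2,4)≠ O(1,3)–X(2,2)≠ X(1,4)–X(1,5)= X(1,4)–X(2,4)= X(1,4)–X(2,3)= X(1,5)–X(2,6)= X(1,5)–X(2,4)=  → 8/16 unlike.
Row 2: X(2,1)–X(2,2)= X(2,1)–X(3,1)= X(2,2)–X(2,3)= X(2,2)–X(3,3)= X(2,2)–X(3,1)= X(2,3)–X(2,4)= X(2,3)–X(3,3)= X(2,3)–X(3,4)= X(2,4)–X(3,4)= X(2,4)–X(3,5)= X(2,4)–X(3,3)= X(2,6)–X(3,6)= X(2,6)–X(3,5)=  → 0/13 unlike.
Row 3: X(3,1)–X(4,1)= X(3,1)–X(4,2)= X(3,3)–X(3,4)= X(3,3)–X(4,3)= X(3,3)–X(4,4)= X(3,3)–X(4,2)= X(3,4)–X(3,5)= X(3,4)–X(4,4)= X(3,4)–X(4,5)= X(3,4)–X(4,3)= X(3,5)–X(3,6)= X(3,5)–X(4,5)= X(3,5)–X(4,6)= X(3,5)–X(4,4)= X(3,6)–X(4,6)= X(3,6)–X(4,5)=  → 0/16 unlike.
Row 4: X(4,1)–X(4,2)= X(4,1)–X(5,2)= X(4,2)–X(4,3)= X(4,2)–X(5,2)= X(4,2)–X(5,3)= X(4,3)–X(4,4)= X(4,3)–X(5,3)= X(4,3)–X(5,4)= X(4,3)–X(5,2)= X(4,4)–X(4,5)= X(4,4)–X(5,4)= X(4,4)–X(5,5)= X(4,4)–X(5,3)= X(4,5)–X(4,6)= X(4,5)–X(5,5)= X(4,5)–X(5,6)= X(4,5)–X(5,4)= X(4,6)–X(5,6)= X(4,6)–X(5,5)=  → 0/19 unlike.
Row 5: X(5,2)–X(5,3)= X(5,3)–X(5,4)= X(5,4)–X(5,5)= X(5,5)–X(5,6)=  → 0/4 unlike.
Total adjacent occupied pairs: 68; unlike-type pairs: 8.
8/68 reduces to 2/17.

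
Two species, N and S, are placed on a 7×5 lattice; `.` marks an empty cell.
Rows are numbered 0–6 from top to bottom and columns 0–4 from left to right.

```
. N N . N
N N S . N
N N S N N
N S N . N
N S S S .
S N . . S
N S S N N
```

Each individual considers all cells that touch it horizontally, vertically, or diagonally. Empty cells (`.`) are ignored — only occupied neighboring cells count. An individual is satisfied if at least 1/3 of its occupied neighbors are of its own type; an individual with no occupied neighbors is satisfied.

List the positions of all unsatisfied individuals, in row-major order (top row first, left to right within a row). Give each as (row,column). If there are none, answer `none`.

(0,1)N 3/4 satisfied
(0,2)N 2/3 satisfied
(0,4)N 1/1 satisfied
(1,0)N 4/4 satisfied
(1,1)N 5/7 satisfied
(1,2)S 1/6 not
(1,4)N 3/3 satisfied
(2,0)N 4/5 satisfied
(2,1)N 5/8 satisfied
(2,2)S 2/6 satisfied
(2,3)N 4/6 satisfied
(2,4)N 3/3 satisfied
(3,0)N 3/5 satisfied
(3,1)S 3/8 satisfied
(3,2)N 2/7 not
(3,4)N 2/3 satisfied
(4,0)N 2/5 satisfied
(4,1)S 3/7 satisfied
(4,2)S 3/5 satisfied
(4,3)S 2/4 satisfied
(5,0)S 2/5 satisfied
(5,1)N 2/7 not
(5,4)S 1/3 satisfied
(6,0)N 1/3 satisfied
(6,1)S 2/4 satisfied
(6,2)S 1/3 satisfied
(6,3)N 1/3 satisfied
(6,4)N 1/2 satisfied

(1,2), (3,2), (5,1)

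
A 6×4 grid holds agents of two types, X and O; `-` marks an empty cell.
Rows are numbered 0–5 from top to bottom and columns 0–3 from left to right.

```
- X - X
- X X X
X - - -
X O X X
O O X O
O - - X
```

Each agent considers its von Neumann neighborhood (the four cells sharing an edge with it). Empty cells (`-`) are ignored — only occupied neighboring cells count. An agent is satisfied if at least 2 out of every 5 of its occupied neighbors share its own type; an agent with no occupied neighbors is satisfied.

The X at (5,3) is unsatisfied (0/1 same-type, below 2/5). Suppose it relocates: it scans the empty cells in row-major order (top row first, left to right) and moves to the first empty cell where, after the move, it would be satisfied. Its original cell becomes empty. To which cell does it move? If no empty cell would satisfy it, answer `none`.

(0,0)

Vacating (5,3). Empty cells in order:
  (0,0): 1/1 same-type → satisfied — stop here.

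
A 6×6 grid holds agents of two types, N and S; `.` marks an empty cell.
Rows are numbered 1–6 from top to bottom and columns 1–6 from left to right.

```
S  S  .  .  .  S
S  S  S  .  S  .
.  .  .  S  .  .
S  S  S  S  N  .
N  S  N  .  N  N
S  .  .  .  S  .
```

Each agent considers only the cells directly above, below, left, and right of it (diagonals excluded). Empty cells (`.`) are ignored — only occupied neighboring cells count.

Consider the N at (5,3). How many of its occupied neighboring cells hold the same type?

0

Occupied neighbors of (5,3): (4,3)=S, (5,2)=S.
Same type (N): 0 of 2.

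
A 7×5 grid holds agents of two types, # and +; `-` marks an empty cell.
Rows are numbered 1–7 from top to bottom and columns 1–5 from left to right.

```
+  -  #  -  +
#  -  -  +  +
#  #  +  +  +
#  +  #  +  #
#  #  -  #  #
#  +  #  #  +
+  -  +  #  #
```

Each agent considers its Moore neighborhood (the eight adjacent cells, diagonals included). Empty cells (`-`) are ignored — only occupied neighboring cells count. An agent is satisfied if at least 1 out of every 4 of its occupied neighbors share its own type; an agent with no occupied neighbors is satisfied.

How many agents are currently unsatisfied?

4

(1,1)+ 0/1 ✗
(1,3)# 0/1 ✗
(1,5)+ 2/2 ✓
(2,1)# 2/3 ✓
(2,4)+ 5/6 ✓
(2,5)+ 4/4 ✓
(3,1)# 3/4 ✓
(3,2)# 4/6 ✓
(3,3)+ 4/6 ✓
(3,4)+ 5/7 ✓
(3,5)+ 4/5 ✓
(4,1)# 4/5 ✓
(4,2)+ 1/7 ✗
(4,3)# 3/7 ✓
(4,4)+ 3/7 ✓
(4,5)# 2/5 ✓
(5,1)# 3/5 ✓
(5,2)# 5/7 ✓
(5,4)# 5/7 ✓
(5,5)# 3/5 ✓
(6,1)# 2/4 ✓
(6,2)+ 2/6 ✓
(6,3)# 4/6 ✓
(6,4)# 5/7 ✓
(6,5)+ 0/5 ✗
(7,1)+ 1/2 ✓
(7,3)+ 1/4 ✓
(7,4)# 3/5 ✓
(7,5)# 2/3 ✓
Unsatisfied: (1,1), (1,3), (4,2), (6,5) — 4 in total.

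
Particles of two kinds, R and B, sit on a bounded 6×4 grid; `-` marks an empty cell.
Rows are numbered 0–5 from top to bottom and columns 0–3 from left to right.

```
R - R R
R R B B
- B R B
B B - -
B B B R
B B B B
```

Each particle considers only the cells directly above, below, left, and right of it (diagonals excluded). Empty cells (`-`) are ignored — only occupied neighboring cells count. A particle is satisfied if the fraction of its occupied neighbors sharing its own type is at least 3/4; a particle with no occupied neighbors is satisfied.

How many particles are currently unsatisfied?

11

Row 0: (0,0)R 1/1 ok · (0,2)R 1/2 unhappy · (0,3)R 1/2 unhappy
Row 1: (1,0)R 2/2 ok · (1,1)R 1/3 unhappy · (1,2)B 1/4 unhappy · (1,3)B 2/3 unhappy
Row 2: (2,1)B 1/3 unhappy · (2,2)R 0/3 unhappy · (2,3)B 1/2 unhappy
Row 3: (3,0)B 2/2 ok · (3,1)B 3/3 ok
Row 4: (4,0)B 3/3 ok · (4,1)B 4/4 ok · (4,2)B 2/3 unhappy · (4,3)R 0/2 unhappy
Row 5: (5,0)B 2/2 ok · (5,1)B 3/3 ok · (5,2)B 3/3 ok · (5,3)B 1/2 unhappy
Unsatisfied: (0,2), (0,3), (1,1), (1,2), (1,3), (2,1), (2,2), (2,3), (4,2), (4,3), (5,3) — 11 in total.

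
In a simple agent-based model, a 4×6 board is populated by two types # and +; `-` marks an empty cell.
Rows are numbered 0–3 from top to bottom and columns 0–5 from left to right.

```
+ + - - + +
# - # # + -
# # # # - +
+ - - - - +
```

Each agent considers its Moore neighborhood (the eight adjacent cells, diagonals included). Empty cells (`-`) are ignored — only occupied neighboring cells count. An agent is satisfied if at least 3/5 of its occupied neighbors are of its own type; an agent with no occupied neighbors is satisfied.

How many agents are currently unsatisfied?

4

Row 0: (0,0)+ 1/2 ✗ · (0,1)+ 1/3 ✗ · (0,4)+ 2/3 ✓ · (0,5)+ 2/2 ✓
Row 1: (1,0)# 2/4 ✗ · (1,2)# 4/5 ✓ · (1,3)# 3/5 ✓ · (1,4)+ 3/5 ✓
Row 2: (2,0)# 2/3 ✓ · (2,1)# 4/5 ✓ · (2,2)# 4/4 ✓ · (2,3)# 3/4 ✓ · (2,5)+ 2/2 ✓
Row 3: (3,0)+ 0/2 ✗ · (3,5)+ 1/1 ✓
Unsatisfied: (0,0), (0,1), (1,0), (3,0) — 4 in total.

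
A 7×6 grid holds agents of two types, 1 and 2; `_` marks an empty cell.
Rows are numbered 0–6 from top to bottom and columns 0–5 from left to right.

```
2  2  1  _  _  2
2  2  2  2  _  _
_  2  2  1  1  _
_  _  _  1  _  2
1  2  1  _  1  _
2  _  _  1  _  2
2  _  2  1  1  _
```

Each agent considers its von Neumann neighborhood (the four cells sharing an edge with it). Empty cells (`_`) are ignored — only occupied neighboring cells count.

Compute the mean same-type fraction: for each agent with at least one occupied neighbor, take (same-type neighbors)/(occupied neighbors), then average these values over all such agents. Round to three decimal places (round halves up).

0.631

Row 0: (0,0)2 2/2 · (0,1)2 2/3 · (0,2)1 0/2 · (0,5)2 — no occupied neighbors
Row 1: (1,0)2 2/2 · (1,1)2 4/4 · (1,2)2 3/4 · (1,3)2 1/2
Row 2: (2,1)2 2/2 · (2,2)2 2/3 · (2,3)1 2/4 · (2,4)1 1/1
Row 3: (3,3)1 1/1 · (3,5)2 — no occupied neighbors
Row 4: (4,0)1 0/2 · (4,1)2 0/2 · (4,2)1 0/1 · (4,4)1 — no occupied neighbors
Row 5: (5,0)2 1/2 · (5,3)1 1/1 · (5,5)2 — no occupied neighbors
Row 6: (6,0)2 1/1 · (6,2)2 0/1 · (6,3)1 2/3 · (6,4)1 1/1
Sum over 21 agents: 2/2 + 2/3 + 0/2 + 2/2 + 4/4 + 3/4 + 1/2 + 2/2 + 2/3 + 2/4 + 1/1 + 1/1 + 0/2 + 0/2 + 0/1 + 1/2 + 1/1 + 1/1 + 0/1 + 2/3 + 1/1 = 53/4; mean = 53/4 ÷ 21 = 53/84 = 0.630952… → 0.631.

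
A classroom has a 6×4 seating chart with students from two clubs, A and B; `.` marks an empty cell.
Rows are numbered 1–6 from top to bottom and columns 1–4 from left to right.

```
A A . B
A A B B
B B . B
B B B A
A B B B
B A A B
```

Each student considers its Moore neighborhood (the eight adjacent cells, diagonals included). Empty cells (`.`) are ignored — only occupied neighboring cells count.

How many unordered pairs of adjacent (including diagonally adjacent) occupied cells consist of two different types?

Scan each occupied cell's neighbors to the right and below (and the two forward diagonals) so each pair is counted once.
Row 1: A(1,1)–A(1,2)= A(1,1)–A(2,1)= A(1,1)–A(2,2)= A(1,2)–A(2,2)= A(1,2)–B(2,3)≠ A(1,2)–A(2,1)= B(1,4)–B(2,4)= B(1,4)–B(2,3)=  → 1/8 unlike.
Row 2: A(2,1)–A(2,2)= A(2,1)–B(3,1)≠ A(2,1)–B(3,2)≠ A(2,2)–B(2,3)≠ A(2,2)–B(3,2)≠ A(2,2)–B(3,1)≠ B(2,3)–B(2,4)= B(2,3)–B(3,4)= B(2,3)–B(3,2)= B(2,4)–B(3,4)=  → 5/10 unlike.
Row 3: B(3,1)–B(3,2)= B(3,1)–B(4,1)= B(3,1)–B(4,2)= B(3,2)–B(4,2)= B(3,2)–B(4,3)= B(3,2)–B(4,1)= B(3,4)–A(4,4)≠ B(3,4)–B(4,3)=  → 1/8 unlike.
Row 4: B(4,1)–B(4,2)= B(4,1)–A(5,1)≠ B(4,1)–B(5,2)= B(4,2)–B(4,3)= B(4,2)–B(5,2)= B(4,2)–B(5,3)= B(4,2)–A(5,1)≠ B(4,3)–A(4,4)≠ B(4,3)–B(5,3)= B(4,3)–B(5,4)= B(4,3)–B(5,2)= A(4,4)–B(5,4)≠ A(4,4)–B(5,3)≠  → 5/13 unlike.
Row 5: A(5,1)–B(5,2)≠ A(5,1)–B(6,1)≠ A(5,1)–A(6,2)= B(5,2)–B(5,3)= B(5,2)–A(6,2)≠ B(5,2)–A(6,3)≠ B(5,2)–B(6,1)= B(5,3)–B(5,4)= B(5,3)–A(6,3)≠ B(5,3)–B(6,4)= B(5,3)–A(6,2)≠ B(5,4)–B(6,4)= B(5,4)–A(6,3)≠  → 7/13 unlike.
Row 6: B(6,1)–A(6,2)≠ A(6,2)–A(6,3)= A(6,3)–B(6,4)≠  → 2/3 unlike.
Total adjacent occupied pairs: 55; unlike-type pairs: 21.

21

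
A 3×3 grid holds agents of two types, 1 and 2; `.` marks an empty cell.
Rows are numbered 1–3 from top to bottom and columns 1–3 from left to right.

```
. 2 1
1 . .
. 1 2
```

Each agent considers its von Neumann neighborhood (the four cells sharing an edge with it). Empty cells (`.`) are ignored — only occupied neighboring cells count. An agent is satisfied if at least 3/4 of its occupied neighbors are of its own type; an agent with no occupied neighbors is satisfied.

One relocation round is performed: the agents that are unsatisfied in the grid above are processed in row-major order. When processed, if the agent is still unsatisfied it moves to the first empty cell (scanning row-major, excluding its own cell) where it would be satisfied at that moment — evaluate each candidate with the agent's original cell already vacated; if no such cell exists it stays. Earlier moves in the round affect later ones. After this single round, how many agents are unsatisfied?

Initially unsatisfied (in order): (1,2), (1,3), (3,2), (3,3).
  (1,2): no empty cell satisfies it; stays.
  (1,3) → (3,1).
  (3,2): no empty cell satisfies it; stays.
  (3,3) → (1,3).
Resulting grid:
. 2 2
1 . .
1 1 .
All satisfied now.

0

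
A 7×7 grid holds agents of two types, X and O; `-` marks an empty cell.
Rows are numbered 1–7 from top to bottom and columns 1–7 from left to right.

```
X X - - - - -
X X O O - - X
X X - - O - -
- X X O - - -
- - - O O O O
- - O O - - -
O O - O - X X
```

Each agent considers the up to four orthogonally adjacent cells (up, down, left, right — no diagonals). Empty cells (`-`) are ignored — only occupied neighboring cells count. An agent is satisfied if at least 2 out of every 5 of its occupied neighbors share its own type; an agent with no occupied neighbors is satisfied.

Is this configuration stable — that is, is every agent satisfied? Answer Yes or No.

Yes

Row 1: (1,1)X 2/2 satisfied · (1,2)X 2/2 satisfied
Row 2: (2,1)X 3/3 satisfied · (2,2)X 3/4 satisfied · (2,3)O 1/2 satisfied · (2,4)O 1/1 satisfied · (2,7)X 0/0 satisfied
Row 3: (3,1)X 2/2 satisfied · (3,2)X 3/3 satisfied · (3,5)O 0/0 satisfied
Row 4: (4,2)X 2/2 satisfied · (4,3)X 1/2 satisfied · (4,4)O 1/2 satisfied
Row 5: (5,4)O 3/3 satisfied · (5,5)O 2/2 satisfied · (5,6)O 2/2 satisfied · (5,7)O 1/1 satisfied
Row 6: (6,3)O 1/1 satisfied · (6,4)O 3/3 satisfied
Row 7: (7,1)O 1/1 satisfied · (7,2)O 1/1 satisfied · (7,4)O 1/1 satisfied · (7,6)X 1/1 satisfied · (7,7)X 1/1 satisfied
All meet the threshold, so the configuration is stable.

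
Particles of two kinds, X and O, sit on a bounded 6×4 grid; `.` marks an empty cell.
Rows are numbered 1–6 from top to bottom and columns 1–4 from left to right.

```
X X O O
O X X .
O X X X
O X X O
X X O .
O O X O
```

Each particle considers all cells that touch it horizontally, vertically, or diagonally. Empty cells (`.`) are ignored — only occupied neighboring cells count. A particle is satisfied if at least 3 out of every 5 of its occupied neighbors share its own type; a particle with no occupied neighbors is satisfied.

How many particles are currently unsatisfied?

13

Row 1: (1,1)X 2/3 ✓ · (1,2)X 3/5 ✓ · (1,3)O 1/4 ✗ · (1,4)O 1/2 ✗
Row 2: (2,1)O 1/5 ✗ · (2,2)X 5/8 ✓ · (2,3)X 5/7 ✓
Row 3: (3,1)O 2/5 ✗ · (3,2)X 5/8 ✓ · (3,3)X 6/7 ✓ · (3,4)X 3/4 ✓
Row 4: (4,1)O 1/5 ✗ · (4,2)X 5/8 ✓ · (4,3)X 5/7 ✓ · (4,4)O 1/4 ✗
Row 5: (5,1)X 2/5 ✗ · (5,2)X 4/8 ✗ · (5,3)O 3/7 ✗
Row 6: (6,1)O 1/3 ✗ · (6,2)O 2/5 ✗ · (6,3)X 1/4 ✗ · (6,4)O 1/2 ✗
Unsatisfied: (1,3), (1,4), (2,1), (3,1), (4,1), (4,4), (5,1), (5,2), (5,3), (6,1), (6,2), (6,3), (6,4) — 13 in total.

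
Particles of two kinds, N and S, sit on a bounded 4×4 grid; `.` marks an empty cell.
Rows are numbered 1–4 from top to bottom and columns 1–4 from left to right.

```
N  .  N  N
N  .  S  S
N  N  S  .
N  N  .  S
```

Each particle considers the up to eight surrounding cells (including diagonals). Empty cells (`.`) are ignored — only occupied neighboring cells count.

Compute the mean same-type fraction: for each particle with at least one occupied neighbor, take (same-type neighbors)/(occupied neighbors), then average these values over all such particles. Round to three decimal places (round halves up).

0.715

Row 1: (1,1)N 1/1 · (1,3)N 1/3 · (1,4)N 1/3
Row 2: (2,1)N 3/3 · (2,3)S 2/5 · (2,4)S 2/4
Row 3: (3,1)N 4/4 · (3,2)N 4/6 · (3,3)S 3/5
Row 4: (4,1)N 3/3 · (4,2)N 3/4 · (4,4)S 1/1
Sum over 12 particles: 1/1 + 1/3 + 1/3 + 3/3 + 2/5 + 2/4 + 4/4 + 4/6 + 3/5 + 3/3 + 3/4 + 1/1 = 103/12; mean = 103/12 ÷ 12 = 103/144 = 0.715277… → 0.715.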